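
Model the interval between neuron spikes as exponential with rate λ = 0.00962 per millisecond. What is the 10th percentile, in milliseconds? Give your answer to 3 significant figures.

11.0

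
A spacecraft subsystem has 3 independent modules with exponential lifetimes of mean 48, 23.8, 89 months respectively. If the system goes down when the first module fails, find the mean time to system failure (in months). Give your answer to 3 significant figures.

The first failure time is exponential with rate Σλ_i = 1/48 + 1/23.8 + 1/89 = 0.0740861 per month.
E[min] = 1/Σλ = 1/0.0740861 = 13.4978 months.

13.5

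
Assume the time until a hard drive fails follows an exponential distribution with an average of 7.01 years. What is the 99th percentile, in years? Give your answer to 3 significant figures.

32.3

The rate is λ = 1/7.01 = 0.142653 per year.
Set 1 − e^(−λt) = 0.99, so t = −ln(0.01)/λ = 4.6052/0.142653 ≈ 32.2822 years.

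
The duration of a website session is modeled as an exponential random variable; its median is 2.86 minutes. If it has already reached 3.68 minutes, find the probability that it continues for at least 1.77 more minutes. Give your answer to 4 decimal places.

For an exponential, median = ln(2)/λ, so λ = ln 2 / 2.86 = 0.242359 per minute.
The exponential is memoryless, so the remaining time is again Exp(λ): the condition X > 3.68 is irrelevant.
P(X > 1.77) = e^(−0.42898) ≈ 0.6512.

0.6512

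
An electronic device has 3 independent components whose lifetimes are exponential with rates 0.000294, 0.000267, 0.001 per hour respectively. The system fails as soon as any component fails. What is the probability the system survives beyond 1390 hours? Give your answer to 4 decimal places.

0.1142

The time to first failure is exponential with rate Σλ = 0.000294 + 0.000267 + 0.001 = 0.001561.
P(min > 1390) = e^(−0.001561·1390) = e^(−2.1698) ≈ 0.1142.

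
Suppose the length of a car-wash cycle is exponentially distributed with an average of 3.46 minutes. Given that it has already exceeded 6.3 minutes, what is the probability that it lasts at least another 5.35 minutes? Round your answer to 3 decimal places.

0.213

The rate is λ = 1/3.46 = 0.289017 per minute.
By the memoryless property, P(X > 6.3+5.35 | X > 6.3) = P(X > 5.35).
P(X > 5.35) = e^(−1.5462) ≈ 0.213.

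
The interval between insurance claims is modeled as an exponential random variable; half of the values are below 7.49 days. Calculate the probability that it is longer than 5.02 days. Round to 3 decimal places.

0.628

For an exponential, median = ln(2)/λ, so λ = ln 2 / 7.49 = 0.092543 per day.
P(X > 5.02) = e^(−λ·5.02) = e^(−0.46457) ≈ 0.628.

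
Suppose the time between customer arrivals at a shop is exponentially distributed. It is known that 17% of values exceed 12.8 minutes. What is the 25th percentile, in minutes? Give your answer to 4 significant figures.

2.078

e^(−λ·12.8) = 0.17 ⇒ λ = −ln(0.17)/12.8 = 0.138434.
25th percentile: 1 − e^(−λt) = 0.25, t = −ln(0.75)/λ = 2.07812 minutes.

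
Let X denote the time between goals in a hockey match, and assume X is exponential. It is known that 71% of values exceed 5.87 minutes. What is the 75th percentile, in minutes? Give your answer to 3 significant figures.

e^(−λ·5.87) = 0.71 ⇒ λ = −ln(0.71)/5.87 = 0.0583459.
75th percentile: 1 − e^(−λt) = 0.75, t = −ln(0.25)/λ = 23.7599 minutes.

23.8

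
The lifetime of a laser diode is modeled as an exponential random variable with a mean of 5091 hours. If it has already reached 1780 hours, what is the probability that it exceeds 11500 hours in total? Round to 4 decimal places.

0.1482

The rate is λ = 1/5091 = 0.000196425 per hour.
P(X > s+t | X > s) = e^(−λ(s+t))/e^(−λs) = e^(−λt), independent of s = 1780.
P(X > 9720) = e^(−1.9093) ≈ 0.1482.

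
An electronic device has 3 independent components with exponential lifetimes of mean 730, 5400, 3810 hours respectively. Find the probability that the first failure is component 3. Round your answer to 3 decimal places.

0.144

Rates: λ_i = 1/mean_i → 0.00136986, 0.000185185, 0.000262467; Σλ = 0.00181752.
P(component 3 first) = λ_3/Σλ = 0.000262467/0.00181752 ≈ 0.144.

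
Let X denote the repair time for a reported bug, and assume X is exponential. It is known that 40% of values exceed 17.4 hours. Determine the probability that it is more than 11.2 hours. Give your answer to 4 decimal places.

0.5544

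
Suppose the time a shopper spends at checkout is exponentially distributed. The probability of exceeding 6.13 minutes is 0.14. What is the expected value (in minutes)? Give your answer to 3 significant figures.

e^(−λ·6.13) = 0.14 ⇒ λ = −ln(0.14)/6.13 = 0.320736.
Mean = 1/λ = 3.11783 minutes.

3.12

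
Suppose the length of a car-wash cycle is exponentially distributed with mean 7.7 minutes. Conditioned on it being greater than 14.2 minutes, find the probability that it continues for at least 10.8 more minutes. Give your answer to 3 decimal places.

The rate is λ = 1/7.7 = 0.12987 per minute.
By the memoryless property, P(X > 14.2+10.8 | X > 14.2) = P(X > 10.8).
P(X > 10.8) = e^(−1.4026) ≈ 0.246.

0.246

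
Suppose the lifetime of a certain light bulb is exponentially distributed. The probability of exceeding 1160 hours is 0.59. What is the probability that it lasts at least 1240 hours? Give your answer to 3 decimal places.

e^(−λ·1160) = 0.59 ⇒ λ = −ln(0.59)/1160 = 0.000454856.
P(X > 1240) = e^(−0.000454856·1240) = e^(−0.56402) ≈ 0.569.

0.569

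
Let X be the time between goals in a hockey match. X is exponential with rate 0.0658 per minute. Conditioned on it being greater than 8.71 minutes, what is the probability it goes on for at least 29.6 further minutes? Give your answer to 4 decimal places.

P(X > s+t | X > s) = e^(−λ(s+t))/e^(−λs) = e^(−λt), independent of s = 8.71.
P(X > 29.6) = e^(−1.9477) ≈ 0.1426.

0.1426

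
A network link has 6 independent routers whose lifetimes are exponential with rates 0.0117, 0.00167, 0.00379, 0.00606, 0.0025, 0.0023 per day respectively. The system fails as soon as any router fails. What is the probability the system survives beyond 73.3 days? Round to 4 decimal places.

The time to first failure is exponential with rate Σλ = 0.0117 + 0.00167 + 0.00379 + 0.00606 + 0.0025 + 0.0023 = 0.02802.
P(min > 73.3) = e^(−0.02802·73.3) = e^(−2.0539) ≈ 0.1282.

0.1282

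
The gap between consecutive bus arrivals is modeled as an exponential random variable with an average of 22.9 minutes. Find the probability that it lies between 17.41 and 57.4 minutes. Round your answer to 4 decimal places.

The rate is λ = 1/22.9 = 0.0436681 per minute.
P(17.41 < X < 57.4) = e^(−λ·17.41) − e^(−λ·57.4) = 0.46754 − 0.08155 ≈ 0.3860.

0.3860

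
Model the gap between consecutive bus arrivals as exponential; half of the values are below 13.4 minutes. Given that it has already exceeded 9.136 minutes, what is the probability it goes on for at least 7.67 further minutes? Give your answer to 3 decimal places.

For an exponential, median = ln(2)/λ, so λ = ln 2 / 13.4 = 0.0517274 per minute.
P(X > s+t | X > s) = e^(−λ(s+t))/e^(−λs) = e^(−λt), independent of s = 9.136.
P(X > 7.67) = e^(−0.39675) ≈ 0.673.

0.673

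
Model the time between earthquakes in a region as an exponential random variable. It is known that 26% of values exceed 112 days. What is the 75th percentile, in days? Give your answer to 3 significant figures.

e^(−λ·112) = 0.26 ⇒ λ = −ln(0.26)/112 = 0.0120274.
75th percentile: 1 − e^(−λt) = 0.75, t = −ln(0.25)/λ = 115.261 days.

115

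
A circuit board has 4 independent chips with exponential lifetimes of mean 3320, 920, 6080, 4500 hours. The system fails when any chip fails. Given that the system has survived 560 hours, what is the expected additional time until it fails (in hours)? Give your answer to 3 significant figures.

563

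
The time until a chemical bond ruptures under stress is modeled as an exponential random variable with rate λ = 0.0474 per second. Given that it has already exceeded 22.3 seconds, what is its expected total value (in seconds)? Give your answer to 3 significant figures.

43.4

By memorylessness, E[X | X > 22.3] = 22.3 + 1/λ = 22.3 + 21.097 = 43.397 seconds.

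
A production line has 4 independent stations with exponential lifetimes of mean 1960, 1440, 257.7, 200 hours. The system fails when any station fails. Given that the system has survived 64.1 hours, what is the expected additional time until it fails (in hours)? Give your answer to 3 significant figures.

99.2

First-failure rate Σλ = 1/1960 + 1/1440 + 1/257.7 + 1/200 = 0.0100851.
By memorylessness the expected residual is 1/Σλ = 99.1559 hours, regardless of the 64.1 already elapsed.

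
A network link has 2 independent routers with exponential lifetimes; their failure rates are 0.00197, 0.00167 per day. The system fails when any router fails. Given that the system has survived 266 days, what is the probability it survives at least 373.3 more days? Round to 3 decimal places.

0.257

Time to first failure ~ Exp(Σλ) with Σλ = 0.00364.
By memorylessness, P(T > 266+373.3 | T > 266) = P(T > 373.3) = e^(−0.00364·373.3) ≈ 0.257.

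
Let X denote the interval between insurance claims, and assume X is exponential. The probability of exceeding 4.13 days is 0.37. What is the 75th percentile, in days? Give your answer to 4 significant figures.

e^(−λ·4.13) = 0.37 ⇒ λ = −ln(0.37)/4.13 = 0.240739.
75th percentile: 1 − e^(−λt) = 0.75, t = −ln(0.25)/λ = 5.75849 days.

5.758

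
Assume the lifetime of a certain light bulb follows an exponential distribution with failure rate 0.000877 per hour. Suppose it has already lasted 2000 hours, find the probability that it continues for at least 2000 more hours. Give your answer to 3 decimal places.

By the memoryless property, P(X > 2000+2000 | X > 2000) = P(X > 2000).
P(X > 2000) = e^(−1.754) ≈ 0.173.

0.173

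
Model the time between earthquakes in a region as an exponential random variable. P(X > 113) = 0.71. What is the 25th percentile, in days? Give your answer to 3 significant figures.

94.9

e^(−λ·113) = 0.71 ⇒ λ = −ln(0.71)/113 = 0.00303089.
25th percentile: 1 − e^(−λt) = 0.25, t = −ln(0.75)/λ = 94.9168 days.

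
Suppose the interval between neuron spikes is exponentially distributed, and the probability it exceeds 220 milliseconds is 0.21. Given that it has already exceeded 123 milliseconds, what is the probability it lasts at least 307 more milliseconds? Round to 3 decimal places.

From e^(−λ·220) = 0.21, λ = −ln(0.21)/220 = 0.00709385.
Memoryless: P(X > 123+307 | X > 123) = P(X > 307) = e^(−0.00709385·307) ≈ 0.113.

0.113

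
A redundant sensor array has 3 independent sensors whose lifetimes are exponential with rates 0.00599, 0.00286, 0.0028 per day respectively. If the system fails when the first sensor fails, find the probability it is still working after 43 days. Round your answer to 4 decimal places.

0.6060

The time to first failure is exponential with rate Σλ = 0.00599 + 0.00286 + 0.0028 = 0.01165.
P(min > 43) = e^(−0.01165·43) = e^(−0.50095) ≈ 0.6060.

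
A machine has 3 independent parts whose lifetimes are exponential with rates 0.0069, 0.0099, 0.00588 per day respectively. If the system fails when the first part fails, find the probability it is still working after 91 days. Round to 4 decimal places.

The time to first failure is exponential with rate Σλ = 0.0069 + 0.0099 + 0.00588 = 0.02268.
P(min > 91) = e^(−0.02268·91) = e^(−2.0639) ≈ 0.1270.

0.1270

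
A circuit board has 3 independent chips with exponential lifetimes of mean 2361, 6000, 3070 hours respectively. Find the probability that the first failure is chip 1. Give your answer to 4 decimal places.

Rates: λ_i = 1/mean_i → 0.000423549, 0.000166667, 0.000325733; Σλ = 0.000915949.
P(chip 1 first) = λ_1/Σλ = 0.000423549/0.000915949 ≈ 0.4624.

0.4624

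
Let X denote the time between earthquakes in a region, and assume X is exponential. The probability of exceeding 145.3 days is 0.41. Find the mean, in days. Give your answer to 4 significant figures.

163.0

e^(−λ·145.3) = 0.41 ⇒ λ = −ln(0.41)/145.3 = 0.00613626.
Mean = 1/λ = 162.966 days.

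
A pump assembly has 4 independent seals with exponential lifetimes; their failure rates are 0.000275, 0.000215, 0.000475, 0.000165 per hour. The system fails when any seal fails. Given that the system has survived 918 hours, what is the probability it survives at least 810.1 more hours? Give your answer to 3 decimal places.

0.400

Time to first failure ~ Exp(Σλ) with Σλ = 0.00113.
By memorylessness, P(T > 918+810.1 | T > 918) = P(T > 810.1) = e^(−0.00113·810.1) ≈ 0.400.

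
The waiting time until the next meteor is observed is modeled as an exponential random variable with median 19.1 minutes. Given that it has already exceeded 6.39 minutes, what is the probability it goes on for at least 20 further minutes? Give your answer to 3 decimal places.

For an exponential, median = ln(2)/λ, so λ = ln 2 / 19.1 = 0.0362904 per minute.
By the memoryless property, P(X > 6.39+20 | X > 6.39) = P(X > 20).
P(X > 20) = e^(−0.72581) ≈ 0.484.

0.484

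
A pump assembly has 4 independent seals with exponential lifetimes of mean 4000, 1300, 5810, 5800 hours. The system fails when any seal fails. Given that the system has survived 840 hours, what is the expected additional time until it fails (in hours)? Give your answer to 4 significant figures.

First-failure rate Σλ = 1/4000 + 1/1300 + 1/5810 + 1/5800 = 0.00136376.
By memorylessness the expected residual is 1/Σλ = 733.266 hours, regardless of the 840 already elapsed.

733.3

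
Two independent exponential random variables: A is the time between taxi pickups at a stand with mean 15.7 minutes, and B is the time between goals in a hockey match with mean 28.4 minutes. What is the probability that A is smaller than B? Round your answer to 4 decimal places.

0.6440

λ_1 = 1/15.7 = 0.0636943, λ_2 = 1/28.4 = 0.0352113.
For independent exponentials, P(A < B) = λ_1/(λ_1+λ_2) = 0.0636943/0.0989055 ≈ 0.6440.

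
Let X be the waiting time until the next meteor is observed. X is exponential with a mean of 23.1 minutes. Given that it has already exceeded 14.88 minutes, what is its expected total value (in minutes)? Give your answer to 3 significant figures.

The rate is λ = 1/23.1 = 0.04329 per minute.
By memorylessness, E[X | X > 14.88] = 14.88 + 1/λ = 14.88 + 23.1 = 37.98 minutes.

38.0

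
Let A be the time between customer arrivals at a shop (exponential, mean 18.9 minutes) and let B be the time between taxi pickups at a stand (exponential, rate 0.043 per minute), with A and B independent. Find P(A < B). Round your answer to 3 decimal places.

λ_1 = 1/18.9 = 0.0529101, λ_2 = 0.043.
For independent exponentials, P(A < B) = λ_1/(λ_1+λ_2) = 0.0529101/0.0959101 ≈ 0.552.

0.552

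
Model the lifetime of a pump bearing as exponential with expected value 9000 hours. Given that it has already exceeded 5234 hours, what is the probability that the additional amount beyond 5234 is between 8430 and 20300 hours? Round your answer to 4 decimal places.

0.2871

The rate is λ = 1/9000 = 0.000111111 per hour.
Memoryless: the residual past 5234 is again Exp(λ).
P(8430 < residual < 20300) = e^(−λ·8430) − e^(−λ·20300) = 0.39193 − 0.10482 ≈ 0.2871.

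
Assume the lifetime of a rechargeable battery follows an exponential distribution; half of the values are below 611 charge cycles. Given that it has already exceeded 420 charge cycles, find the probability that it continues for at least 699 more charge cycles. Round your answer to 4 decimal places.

For an exponential, median = ln(2)/λ, so λ = ln 2 / 611 = 0.00113445 per charge cycle.
The exponential is memoryless, so the remaining time is again Exp(λ): the condition X > 420 is irrelevant.
P(X > 699) = e^(−0.79298) ≈ 0.4525.

0.4525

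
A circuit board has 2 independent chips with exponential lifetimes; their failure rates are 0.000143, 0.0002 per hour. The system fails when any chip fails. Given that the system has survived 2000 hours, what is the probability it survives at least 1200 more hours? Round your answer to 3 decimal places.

0.663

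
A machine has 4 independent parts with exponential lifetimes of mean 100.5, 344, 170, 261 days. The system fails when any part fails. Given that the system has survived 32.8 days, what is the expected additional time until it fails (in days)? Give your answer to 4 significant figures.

First-failure rate Σλ = 1/100.5 + 1/344 + 1/170 + 1/261 = 0.022571.
By memorylessness the expected residual is 1/Σλ = 44.3046 days, regardless of the 32.8 already elapsed.

44.30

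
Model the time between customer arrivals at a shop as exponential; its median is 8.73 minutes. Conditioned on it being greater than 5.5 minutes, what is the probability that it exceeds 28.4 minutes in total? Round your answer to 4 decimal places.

0.1623

For an exponential, median = ln(2)/λ, so λ = ln 2 / 8.73 = 0.0793983 per minute.
By the memoryless property, P(X > 5.5+22.9 | X > 5.5) = P(X > 22.9).
P(X > 22.9) = e^(−1.8182) ≈ 0.1623.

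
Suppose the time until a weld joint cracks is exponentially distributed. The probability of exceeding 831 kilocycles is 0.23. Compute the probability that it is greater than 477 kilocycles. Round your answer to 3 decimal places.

e^(−λ·831) = 0.23 ⇒ λ = −ln(0.23)/831 = 0.00176856.
P(X > 477) = e^(−0.00176856·477) = e^(−0.8436) ≈ 0.430.

0.430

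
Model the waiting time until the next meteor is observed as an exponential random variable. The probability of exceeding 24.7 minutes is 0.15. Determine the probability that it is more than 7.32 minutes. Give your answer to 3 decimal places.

0.570

e^(−λ·24.7) = 0.15 ⇒ λ = −ln(0.15)/24.7 = 0.0768065.
P(X > 7.32) = e^(−0.0768065·7.32) = e^(−0.56222) ≈ 0.570.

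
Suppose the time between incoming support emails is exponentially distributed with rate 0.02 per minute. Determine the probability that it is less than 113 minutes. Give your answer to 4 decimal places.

P(X ≤ 113) = 1 − e^(−λ·113) = 1 − e^(−2.26) ≈ 0.8956.

0.8956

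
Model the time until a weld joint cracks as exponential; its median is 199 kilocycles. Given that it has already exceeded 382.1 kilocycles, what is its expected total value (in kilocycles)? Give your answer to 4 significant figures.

669.2

For an exponential, median = ln(2)/λ, so λ = ln 2 / 199 = 0.00348315 per kilocycle.
By memorylessness, E[X | X > 382.1] = 382.1 + 1/λ = 382.1 + 287.096 = 669.196 kilocycles.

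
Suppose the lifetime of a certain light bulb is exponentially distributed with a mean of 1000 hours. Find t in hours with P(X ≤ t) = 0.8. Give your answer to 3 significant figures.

1610

The rate is λ = 1/1000 = 0.001 per hour.
Set 1 − e^(−λt) = 0.8, so t = −ln(0.2)/λ = 1.6094/0.001 ≈ 1609.44 hours.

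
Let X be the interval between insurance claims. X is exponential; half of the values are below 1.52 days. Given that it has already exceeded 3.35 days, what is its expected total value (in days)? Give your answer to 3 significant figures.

5.54

For an exponential, median = ln(2)/λ, so λ = ln 2 / 1.52 = 0.456018 per day.
By memorylessness, E[X | X > 3.35] = 3.35 + 1/λ = 3.35 + 2.1929 = 5.5429 days.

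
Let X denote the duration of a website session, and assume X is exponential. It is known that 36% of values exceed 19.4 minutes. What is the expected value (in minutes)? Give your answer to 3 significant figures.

19.0

e^(−λ·19.4) = 0.36 ⇒ λ = −ln(0.36)/19.4 = 0.0526624.
Mean = 1/λ = 18.9889 minutes.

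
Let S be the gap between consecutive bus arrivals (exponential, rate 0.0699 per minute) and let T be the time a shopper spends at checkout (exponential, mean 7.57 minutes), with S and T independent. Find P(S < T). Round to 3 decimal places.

λ_1 = 0.0699, λ_2 = 1/7.57 = 0.1321.
For independent exponentials, P(S < T) = λ_1/(λ_1+λ_2) = 0.0699/0.202 ≈ 0.346.

0.346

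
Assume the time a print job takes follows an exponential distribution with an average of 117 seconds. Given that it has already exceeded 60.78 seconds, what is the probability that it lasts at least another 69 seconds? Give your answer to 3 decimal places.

0.554

The rate is λ = 1/117 = 0.00854701 per second.
The exponential is memoryless, so the remaining time is again Exp(λ): the condition X > 60.78 is irrelevant.
P(X > 69) = e^(−0.58974) ≈ 0.554.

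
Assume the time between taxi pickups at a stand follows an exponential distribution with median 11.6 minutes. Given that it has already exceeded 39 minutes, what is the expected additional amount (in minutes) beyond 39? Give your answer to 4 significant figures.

For an exponential, median = ln(2)/λ, so λ = ln 2 / 11.6 = 0.0597541 per minute.
By memorylessness, the remaining amount past any threshold is again Exp(λ) with mean 1/λ = 16.7353 minutes.

16.74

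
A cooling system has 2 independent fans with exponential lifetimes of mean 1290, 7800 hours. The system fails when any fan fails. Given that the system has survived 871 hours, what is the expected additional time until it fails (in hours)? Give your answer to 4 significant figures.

First-failure rate Σλ = 1/1290 + 1/7800 = 0.000903399.
By memorylessness the expected residual is 1/Σλ = 1106.93 hours, regardless of the 871 already elapsed.

1107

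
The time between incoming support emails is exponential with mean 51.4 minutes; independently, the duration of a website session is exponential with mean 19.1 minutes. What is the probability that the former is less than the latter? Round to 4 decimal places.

0.2709

λ_1 = 1/51.4 = 0.0194553, λ_2 = 1/19.1 = 0.052356.
For independent exponentials, P(the former < the latter) = λ_1/(λ_1+λ_2) = 0.0194553/0.0718113 ≈ 0.2709.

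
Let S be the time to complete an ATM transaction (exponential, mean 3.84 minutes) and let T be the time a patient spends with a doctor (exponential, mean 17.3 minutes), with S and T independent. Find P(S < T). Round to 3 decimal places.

λ_1 = 1/3.84 = 0.260417, λ_2 = 1/17.3 = 0.0578035.
For independent exponentials, P(S < T) = λ_1/(λ_1+λ_2) = 0.260417/0.31822 ≈ 0.818.

0.818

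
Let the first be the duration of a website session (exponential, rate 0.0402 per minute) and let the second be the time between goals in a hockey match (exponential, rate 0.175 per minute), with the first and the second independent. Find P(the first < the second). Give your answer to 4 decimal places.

0.1868

λ_1 = 0.0402, λ_2 = 0.175.
For independent exponentials, P(the first < the second) = λ_1/(λ_1+λ_2) = 0.0402/0.2152 ≈ 0.1868.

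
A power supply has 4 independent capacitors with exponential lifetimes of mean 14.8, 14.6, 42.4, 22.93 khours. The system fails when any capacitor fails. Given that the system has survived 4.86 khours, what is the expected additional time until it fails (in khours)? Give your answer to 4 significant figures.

4.920

First-failure rate Σλ = 1/14.8 + 1/14.6 + 1/42.4 + 1/22.93 = 0.203257.
By memorylessness the expected residual is 1/Σλ = 4.91989 khours, regardless of the 4.86 already elapsed.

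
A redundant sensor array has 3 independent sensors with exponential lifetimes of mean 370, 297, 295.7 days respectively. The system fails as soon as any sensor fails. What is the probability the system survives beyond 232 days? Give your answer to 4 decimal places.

0.1116

The first failure time is exponential with rate Σλ_i = 1/370 + 1/297 + 1/295.7 = 0.00945151 per day.
P(min > 232) = e^(−0.00945151·232) = e^(−2.1928) ≈ 0.1116.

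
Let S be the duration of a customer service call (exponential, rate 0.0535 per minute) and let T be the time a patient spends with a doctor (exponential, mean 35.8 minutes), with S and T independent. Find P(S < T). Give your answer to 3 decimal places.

λ_1 = 0.0535, λ_2 = 1/35.8 = 0.027933.
For independent exponentials, P(S < T) = λ_1/(λ_1+λ_2) = 0.0535/0.081433 ≈ 0.657.

0.657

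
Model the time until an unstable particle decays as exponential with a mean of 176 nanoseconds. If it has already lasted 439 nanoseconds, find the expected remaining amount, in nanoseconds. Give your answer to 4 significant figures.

The rate is λ = 1/176 = 0.00568182 per nanosecond.
By memorylessness, the remaining amount past any threshold is again Exp(λ) with mean 1/λ = 176 nanoseconds.

176.0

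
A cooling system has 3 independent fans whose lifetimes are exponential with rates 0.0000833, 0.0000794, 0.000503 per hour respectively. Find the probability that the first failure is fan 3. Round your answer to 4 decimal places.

The time to first failure is exponential with rate Σλ = 0.0000833 + 0.0000794 + 0.000503 = 0.0006657.
P(fan 3 first) = λ_3/Σλ = 0.000503/0.0006657 ≈ 0.7556.

0.7556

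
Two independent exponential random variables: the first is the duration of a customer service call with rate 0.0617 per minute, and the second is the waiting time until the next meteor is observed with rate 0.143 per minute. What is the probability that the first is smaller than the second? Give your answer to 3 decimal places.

0.301

λ_1 = 0.0617, λ_2 = 0.143.
For independent exponentials, P(the first < the second) = λ_1/(λ_1+λ_2) = 0.0617/0.2047 ≈ 0.301.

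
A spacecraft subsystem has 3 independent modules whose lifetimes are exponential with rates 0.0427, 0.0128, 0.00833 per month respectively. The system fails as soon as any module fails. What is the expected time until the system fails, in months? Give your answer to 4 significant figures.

The time to first failure is exponential with rate Σλ = 0.0427 + 0.0128 + 0.00833 = 0.06383.
E[min] = 1/Σλ = 1/0.06383 = 15.6666 months.

15.67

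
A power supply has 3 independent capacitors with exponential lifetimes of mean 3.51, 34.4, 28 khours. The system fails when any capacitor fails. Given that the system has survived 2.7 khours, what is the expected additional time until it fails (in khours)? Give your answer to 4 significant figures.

2.860

First-failure rate Σλ = 1/3.51 + 1/34.4 + 1/28 = 0.349684.
By memorylessness the expected residual is 1/Σλ = 2.85972 khours, regardless of the 2.7 already elapsed.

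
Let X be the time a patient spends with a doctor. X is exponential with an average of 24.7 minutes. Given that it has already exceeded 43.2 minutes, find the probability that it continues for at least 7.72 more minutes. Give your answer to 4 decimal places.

The rate is λ = 1/24.7 = 0.0404858 per minute.
By the memoryless property, P(X > 43.2+7.72 | X > 43.2) = P(X > 7.72).
P(X > 7.72) = e^(−0.31255) ≈ 0.7316.

0.7316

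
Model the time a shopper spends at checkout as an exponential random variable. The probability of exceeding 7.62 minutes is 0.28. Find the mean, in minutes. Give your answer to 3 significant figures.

5.99

e^(−λ·7.62) = 0.28 ⇒ λ = −ln(0.28)/7.62 = 0.167056.
Mean = 1/λ = 5.98602 minutes.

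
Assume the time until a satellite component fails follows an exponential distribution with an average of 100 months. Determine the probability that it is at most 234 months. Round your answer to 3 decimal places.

0.904

The rate is λ = 1/100 = 0.01 per month.
P(X ≤ 234) = 1 − e^(−λ·234) = 1 − e^(−2.34) ≈ 0.904.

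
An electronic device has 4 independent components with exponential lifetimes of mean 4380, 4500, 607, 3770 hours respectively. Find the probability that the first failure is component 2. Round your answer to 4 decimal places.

0.0940

Rates: λ_i = 1/mean_i → 0.000228311, 0.000222222, 0.00164745, 0.000265252; Σλ = 0.00236323.
P(component 2 first) = λ_2/Σλ = 0.000222222/0.00236323 ≈ 0.0940.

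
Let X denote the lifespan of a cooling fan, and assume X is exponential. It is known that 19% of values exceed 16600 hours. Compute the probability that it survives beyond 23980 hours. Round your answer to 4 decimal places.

e^(−λ·16600) = 0.19 ⇒ λ = −ln(0.19)/16600 = 0.000100044.
P(X > 23980) = e^(−0.000100044·23980) = e^(−2.3991) ≈ 0.0908.

0.0908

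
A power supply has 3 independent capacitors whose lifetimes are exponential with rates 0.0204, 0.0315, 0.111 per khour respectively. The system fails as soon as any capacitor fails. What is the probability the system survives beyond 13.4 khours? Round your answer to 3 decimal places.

0.113

The time to first failure is exponential with rate Σλ = 0.0204 + 0.0315 + 0.111 = 0.1629.
P(min > 13.4) = e^(−0.1629·13.4) = e^(−2.1829) ≈ 0.113.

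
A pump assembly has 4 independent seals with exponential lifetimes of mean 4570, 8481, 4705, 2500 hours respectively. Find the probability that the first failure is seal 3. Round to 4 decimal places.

0.2239

Rates: λ_i = 1/mean_i → 0.000218818, 0.000117911, 0.00021254, 0.0004; Σλ = 0.000949269.
P(seal 3 first) = λ_3/Σλ = 0.00021254/0.000949269 ≈ 0.2239.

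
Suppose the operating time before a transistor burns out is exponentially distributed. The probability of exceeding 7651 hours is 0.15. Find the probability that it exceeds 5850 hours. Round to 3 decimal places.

e^(−λ·7651) = 0.15 ⇒ λ = −ln(0.15)/7651 = 0.000247957.
P(X > 5850) = e^(−0.000247957·5850) = e^(−1.4505) ≈ 0.234.

0.234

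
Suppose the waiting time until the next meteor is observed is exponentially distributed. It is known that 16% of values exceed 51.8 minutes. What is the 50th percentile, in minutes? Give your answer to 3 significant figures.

e^(−λ·51.8) = 0.16 ⇒ λ = −ln(0.16)/51.8 = 0.035378.
50th percentile: 1 − e^(−λt) = 0.5, t = −ln(0.5)/λ = 19.5926 minutes.

19.6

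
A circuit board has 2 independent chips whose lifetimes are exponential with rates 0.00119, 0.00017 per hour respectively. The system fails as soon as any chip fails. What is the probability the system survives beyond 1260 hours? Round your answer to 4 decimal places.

The time to first failure is exponential with rate Σλ = 0.00119 + 0.00017 = 0.00136.
P(min > 1260) = e^(−0.00136·1260) = e^(−1.7136) ≈ 0.1802.

0.1802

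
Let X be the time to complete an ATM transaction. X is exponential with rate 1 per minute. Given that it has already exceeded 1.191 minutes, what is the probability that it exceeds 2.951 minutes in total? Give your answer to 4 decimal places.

0.1720

By the memoryless property, P(X > 1.191+1.76 | X > 1.191) = P(X > 1.76).
P(X > 1.76) = e^(−1.76) ≈ 0.1720.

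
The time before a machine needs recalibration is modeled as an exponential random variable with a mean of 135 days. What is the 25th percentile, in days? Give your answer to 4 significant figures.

The rate is λ = 1/135 = 0.00740741 per day.
Set 1 − e^(−λt) = 0.25, so t = −ln(0.75)/λ = 0.28768/0.00740741 ≈ 38.8371 days.

38.84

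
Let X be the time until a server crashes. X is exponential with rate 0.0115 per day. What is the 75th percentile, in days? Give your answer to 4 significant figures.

120.5

Set 1 − e^(−λt) = 0.75, so t = −ln(0.25)/λ = 1.3863/0.0115 ≈ 120.547 days.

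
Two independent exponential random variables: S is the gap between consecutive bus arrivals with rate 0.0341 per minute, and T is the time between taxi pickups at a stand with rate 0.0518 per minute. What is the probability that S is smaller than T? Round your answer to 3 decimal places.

0.397

λ_1 = 0.0341, λ_2 = 0.0518.
For independent exponentials, P(S < T) = λ_1/(λ_1+λ_2) = 0.0341/0.0859 ≈ 0.397.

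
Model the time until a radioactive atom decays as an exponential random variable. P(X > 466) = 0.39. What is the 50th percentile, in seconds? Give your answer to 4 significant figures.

343.0

e^(−λ·466) = 0.39 ⇒ λ = −ln(0.39)/466 = 0.00202062.
50th percentile: 1 − e^(−λt) = 0.5, t = −ln(0.5)/λ = 343.037 seconds.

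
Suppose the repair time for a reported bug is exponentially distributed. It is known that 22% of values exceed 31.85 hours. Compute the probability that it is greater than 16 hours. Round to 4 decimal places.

0.4674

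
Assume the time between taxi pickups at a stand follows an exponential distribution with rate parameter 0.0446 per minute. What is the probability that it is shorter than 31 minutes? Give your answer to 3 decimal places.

P(X ≤ 31) = 1 − e^(−λ·31) = 1 − e^(−1.3826) ≈ 0.749.

0.749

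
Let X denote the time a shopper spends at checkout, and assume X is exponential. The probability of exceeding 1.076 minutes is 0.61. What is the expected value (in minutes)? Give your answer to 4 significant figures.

e^(−λ·1.076) = 0.61 ⇒ λ = −ln(0.61)/1.076 = 0.459383.
Mean = 1/λ = 2.17683 minutes.

2.177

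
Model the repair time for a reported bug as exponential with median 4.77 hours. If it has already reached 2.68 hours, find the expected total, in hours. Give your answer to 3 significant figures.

For an exponential, median = ln(2)/λ, so λ = ln 2 / 4.77 = 0.145314 per hour.
By memorylessness, E[X | X > 2.68] = 2.68 + 1/λ = 2.68 + 6.88166 = 9.56166 hours.

9.56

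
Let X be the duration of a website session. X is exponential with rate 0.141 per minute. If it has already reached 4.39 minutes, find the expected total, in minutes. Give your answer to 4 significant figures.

11.48

By memorylessness, E[X | X > 4.39] = 4.39 + 1/λ = 4.39 + 7.0922 = 11.4822 minutes.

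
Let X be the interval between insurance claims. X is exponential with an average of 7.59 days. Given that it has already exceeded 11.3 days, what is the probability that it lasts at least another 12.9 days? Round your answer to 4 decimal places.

0.1828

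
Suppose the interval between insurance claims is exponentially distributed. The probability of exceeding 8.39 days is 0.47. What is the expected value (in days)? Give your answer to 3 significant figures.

11.1

e^(−λ·8.39) = 0.47 ⇒ λ = −ln(0.47)/8.39 = 0.0899908.
Mean = 1/λ = 11.1123 days.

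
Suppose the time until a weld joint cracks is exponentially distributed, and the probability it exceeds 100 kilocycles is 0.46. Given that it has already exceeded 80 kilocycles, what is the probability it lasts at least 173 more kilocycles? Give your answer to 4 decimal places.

From e^(−λ·100) = 0.46, λ = −ln(0.46)/100 = 0.00776529.
Memoryless: P(X > 80+173 | X > 80) = P(X > 173) = e^(−0.00776529·173) ≈ 0.2610.

0.2610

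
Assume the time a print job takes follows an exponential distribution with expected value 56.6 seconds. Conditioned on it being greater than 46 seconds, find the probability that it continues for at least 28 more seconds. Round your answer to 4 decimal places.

The rate is λ = 1/56.6 = 0.0176678 per second.
By the memoryless property, P(X > 46+28 | X > 46) = P(X > 28).
P(X > 28) = e^(−0.4947) ≈ 0.6098.

0.6098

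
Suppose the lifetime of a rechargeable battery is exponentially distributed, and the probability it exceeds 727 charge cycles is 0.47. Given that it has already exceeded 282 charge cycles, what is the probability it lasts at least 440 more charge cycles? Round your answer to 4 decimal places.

From e^(−λ·727) = 0.47, λ = −ln(0.47)/727 = 0.00103855.
Memoryless: P(X > 282+440 | X > 282) = P(X > 440) = e^(−0.00103855·440) ≈ 0.6332.

0.6332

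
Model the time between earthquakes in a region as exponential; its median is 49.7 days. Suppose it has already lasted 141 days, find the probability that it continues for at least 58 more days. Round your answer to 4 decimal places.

0.4453

For an exponential, median = ln(2)/λ, so λ = ln 2 / 49.7 = 0.0139466 per day.
The exponential is memoryless, so the remaining time is again Exp(λ): the condition X > 141 is irrelevant.
P(X > 58) = e^(−0.8089) ≈ 0.4453.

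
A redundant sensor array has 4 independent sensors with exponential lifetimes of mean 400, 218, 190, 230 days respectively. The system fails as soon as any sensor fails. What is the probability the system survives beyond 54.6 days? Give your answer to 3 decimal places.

0.402

The first failure time is exponential with rate Σλ_i = 1/400 + 1/218 + 1/190 + 1/230 = 0.0166981 per day.
P(min > 54.6) = e^(−0.0166981·54.6) = e^(−0.91172) ≈ 0.402.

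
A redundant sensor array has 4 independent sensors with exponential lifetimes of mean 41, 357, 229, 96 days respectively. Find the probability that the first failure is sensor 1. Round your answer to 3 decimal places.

Rates: λ_i = 1/mean_i → 0.0243902, 0.00280112, 0.00436681, 0.0104167; Σλ = 0.0419748.
P(sensor 1 first) = λ_1/Σλ = 0.0243902/0.0419748 ≈ 0.581.

0.581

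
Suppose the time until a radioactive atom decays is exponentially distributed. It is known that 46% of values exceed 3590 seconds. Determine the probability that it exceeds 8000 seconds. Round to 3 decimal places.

e^(−λ·3590) = 0.46 ⇒ λ = −ln(0.46)/3590 = 0.000216303.
P(X > 8000) = e^(−0.000216303·8000) = e^(−1.7304) ≈ 0.177.

0.177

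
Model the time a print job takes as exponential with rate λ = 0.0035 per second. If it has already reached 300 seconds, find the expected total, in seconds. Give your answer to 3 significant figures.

By memorylessness, E[X | X > 300] = 300 + 1/λ = 300 + 285.714 = 585.714 seconds.

586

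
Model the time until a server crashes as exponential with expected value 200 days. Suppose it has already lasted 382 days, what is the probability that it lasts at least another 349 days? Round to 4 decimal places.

0.1746

The rate is λ = 1/200 = 0.005 per day.
The exponential is memoryless, so the remaining time is again Exp(λ): the condition X > 382 is irrelevant.
P(X > 349) = e^(−1.745) ≈ 0.1746.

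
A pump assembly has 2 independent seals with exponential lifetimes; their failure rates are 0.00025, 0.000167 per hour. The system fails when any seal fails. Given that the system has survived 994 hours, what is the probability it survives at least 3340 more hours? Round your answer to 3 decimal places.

0.248

Time to first failure ~ Exp(Σλ) with Σλ = 0.000417.
By memorylessness, P(T > 994+3340 | T > 994) = P(T > 3340) = e^(−0.000417·3340) ≈ 0.248.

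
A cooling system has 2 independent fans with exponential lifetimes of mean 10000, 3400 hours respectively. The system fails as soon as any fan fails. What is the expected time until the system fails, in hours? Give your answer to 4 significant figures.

2537

The first failure time is exponential with rate Σλ_i = 1/10000 + 1/3400 = 0.000394118 per hour.
E[min] = 1/Σλ = 1/0.000394118 = 2537.31 hours.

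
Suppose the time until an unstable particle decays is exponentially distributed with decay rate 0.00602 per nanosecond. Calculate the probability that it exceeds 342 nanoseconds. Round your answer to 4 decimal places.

0.1276

P(X > 342) = e^(−λ·342) = e^(−2.0588) ≈ 0.1276.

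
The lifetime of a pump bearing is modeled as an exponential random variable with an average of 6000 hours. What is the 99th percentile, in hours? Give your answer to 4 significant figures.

27630

The rate is λ = 1/6000 = 0.000166667 per hour.
Set 1 − e^(−λt) = 0.99, so t = −ln(0.01)/λ = 4.6052/0.000166667 ≈ 27631 hours.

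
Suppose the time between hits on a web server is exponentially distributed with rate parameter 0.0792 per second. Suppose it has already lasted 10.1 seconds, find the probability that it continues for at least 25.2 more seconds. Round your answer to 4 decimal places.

The exponential is memoryless, so the remaining time is again Exp(λ): the condition X > 10.1 is irrelevant.
P(X > 25.2) = e^(−1.9958) ≈ 0.1359.

0.1359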